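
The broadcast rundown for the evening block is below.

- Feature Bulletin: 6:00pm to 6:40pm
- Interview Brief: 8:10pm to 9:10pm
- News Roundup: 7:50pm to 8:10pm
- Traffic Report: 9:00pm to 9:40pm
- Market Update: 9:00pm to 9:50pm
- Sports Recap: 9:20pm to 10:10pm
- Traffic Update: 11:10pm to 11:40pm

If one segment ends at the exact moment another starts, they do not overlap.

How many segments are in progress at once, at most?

3

Sort all start/end points and keep a running count:
6:00pm start Feature Bulletin → 1
6:40pm end Feature Bulletin → 0
7:50pm start News Roundup → 1
8:10pm end News Roundup → 0
8:10pm start Interview Brief → 1
9:00pm start Market Update → 2
9:00pm start Traffic Report → 3
9:10pm end Interview Brief → 2
9:20pm start Sports Recap → 3
9:40pm end Traffic Report → 2
9:50pm end Market Update → 1
10:10pm end Sports Recap → 0
11:10pm start Traffic Update → 1
11:40pm end Traffic Update → 0
Peak is 3, at 9:00pm (Interview Brief, Market Update, Traffic Report).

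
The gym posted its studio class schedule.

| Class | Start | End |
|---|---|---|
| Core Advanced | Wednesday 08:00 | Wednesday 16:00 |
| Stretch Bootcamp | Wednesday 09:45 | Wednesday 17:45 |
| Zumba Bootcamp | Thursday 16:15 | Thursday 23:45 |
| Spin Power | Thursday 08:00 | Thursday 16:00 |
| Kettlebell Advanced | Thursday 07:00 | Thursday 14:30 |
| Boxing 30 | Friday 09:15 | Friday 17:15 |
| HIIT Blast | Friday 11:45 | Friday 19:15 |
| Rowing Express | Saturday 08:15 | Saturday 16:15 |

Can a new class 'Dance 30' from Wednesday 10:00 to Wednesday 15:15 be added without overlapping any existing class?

Core Advanced: starts Wednesday 08:00 before Dance 30 ends Wednesday 15:15, and ends Wednesday 16:00 after Dance 30 starts Wednesday 10:00 → overlap.
Stretch Bootcamp: starts Wednesday 09:45 before Dance 30 ends Wednesday 15:15, and ends Wednesday 17:45 after Dance 30 starts Wednesday 10:00 → overlap.
Kettlebell Advanced: starts Thursday 07:00 at or after Dance 30 ends Wednesday 15:15 → clear.
Spin Power: starts Thursday 08:00 at or after Dance 30 ends Wednesday 15:15 → clear.
Zumba Bootcamp: starts Thursday 16:15 at or after Dance 30 ends Wednesday 15:15 → clear.
Boxing 30: starts Friday 09:15 at or after Dance 30 ends Wednesday 15:15 → clear.
HIIT Blast: starts Friday 11:45 at or after Dance 30 ends Wednesday 15:15 → clear.
Rowing Express: starts Saturday 08:15 at or after Dance 30 ends Wednesday 15:15 → clear.
Dance 30 overlaps Core Advanced, Stretch Bootcamp.

No — it overlaps Core Advanced, Stretch Bootcamp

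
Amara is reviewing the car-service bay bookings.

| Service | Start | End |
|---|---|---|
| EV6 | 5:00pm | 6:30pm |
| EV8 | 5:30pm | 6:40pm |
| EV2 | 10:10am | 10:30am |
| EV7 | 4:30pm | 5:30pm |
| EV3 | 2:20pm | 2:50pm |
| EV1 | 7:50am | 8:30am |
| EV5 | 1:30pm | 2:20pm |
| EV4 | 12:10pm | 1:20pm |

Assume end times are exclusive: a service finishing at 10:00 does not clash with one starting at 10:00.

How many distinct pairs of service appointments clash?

2

Check each pair: they overlap iff neither finishes before the other starts.
Sorted by start: EV1, EV2, EV4, EV5, EV3, EV7, EV6, EV8.
EV2 starts after EV1 ends, so EV1 has no further overlaps.
EV4 starts after EV2 ends, so EV2 has no further overlaps.
EV5 starts after EV4 ends, so EV4 has no further overlaps.
EV3 starts exactly when EV5 ends (back-to-back, no overlap), so EV5 has no further overlaps.
EV7 starts after EV3 ends, so EV3 has no further overlaps.
EV6 starts before EV7 ends → EV7 and EV6 overlap.
EV8 starts exactly when EV7 ends (back-to-back, no overlap).
EV8 starts before EV6 ends → EV6 and EV8 overlap.
Overlapping pairs: EV6 & EV7, EV6 & EV8 — 2 in total.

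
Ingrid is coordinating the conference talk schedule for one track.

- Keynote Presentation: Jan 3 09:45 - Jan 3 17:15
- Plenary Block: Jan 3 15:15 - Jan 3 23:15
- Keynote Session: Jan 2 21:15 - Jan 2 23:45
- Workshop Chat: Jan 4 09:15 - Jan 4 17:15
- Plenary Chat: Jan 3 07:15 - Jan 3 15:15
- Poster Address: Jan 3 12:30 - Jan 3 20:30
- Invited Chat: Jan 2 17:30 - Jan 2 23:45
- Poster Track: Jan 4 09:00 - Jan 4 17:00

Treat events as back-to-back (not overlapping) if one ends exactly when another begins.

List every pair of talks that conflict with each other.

Invited Chat & Keynote Session, Keynote Presentation & Plenary Block, Keynote Presentation & Plenary Chat, Keynote Presentation & Poster Address, Plenary Block & Poster Address, Plenary Chat & Poster Address, Poster Track & Workshop Chat

Two intervals overlap when each starts before the other ends.
Sorted by start: Invited Chat, Keynote Session, Plenary Chat, Keynote Presentation, Poster Address, Plenary Block, Poster Track, Workshop Chat.
Keynote Session starts before Invited Chat ends → Invited Chat and Keynote Session overlap.
Plenary Chat starts after Invited Chat ends; Invited Chat is clear from here.
Plenary Chat starts after Keynote Session ends; Keynote Session is clear from here.
Keynote Presentation starts before Plenary Chat ends → Plenary Chat and Keynote Presentation overlap.
Poster Address starts before Plenary Chat ends → Plenary Chat and Poster Address overlap.
Plenary Block starts exactly when Plenary Chat ends (back-to-back, no overlap); Plenary Chat is clear from here.
Poster Address starts before Keynote Presentation ends → Keynote Presentation and Poster Address overlap.
Plenary Block starts before Keynote Presentation ends → Keynote Presentation and Plenary Block overlap.
Poster Track starts after Keynote Presentation ends; Keynote Presentation is clear from here.
Plenary Block starts before Poster Address ends → Poster Address and Plenary Block overlap.
Poster Track starts after Poster Address ends; Poster Address is clear from here.
Poster Track starts after Plenary Block ends; Plenary Block is clear from here.
Workshop Chat starts before Poster Track ends → Poster Track and Workshop Chat overlap.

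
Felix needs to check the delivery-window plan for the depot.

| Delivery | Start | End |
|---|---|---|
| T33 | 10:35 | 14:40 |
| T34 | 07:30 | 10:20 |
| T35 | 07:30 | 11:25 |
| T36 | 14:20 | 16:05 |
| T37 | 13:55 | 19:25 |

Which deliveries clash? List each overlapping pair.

T33 & T35, T33 & T36, T33 & T37, T34 & T35, T36 & T37

Sorted by start: T34, T35, T33, T37, T36.
T35 starts before T34 ends → T34 and T35 overlap.
T33 starts after T34 ends — done with T34.
T33 starts before T35 ends → T35 and T33 overlap.
T37 starts after T35 ends — done with T35.
T37 starts before T33 ends → T33 and T37 overlap.
T36 starts before T33 ends → T33 and T36 overlap.
T36 starts before T37 ends → T37 and T36 overlap.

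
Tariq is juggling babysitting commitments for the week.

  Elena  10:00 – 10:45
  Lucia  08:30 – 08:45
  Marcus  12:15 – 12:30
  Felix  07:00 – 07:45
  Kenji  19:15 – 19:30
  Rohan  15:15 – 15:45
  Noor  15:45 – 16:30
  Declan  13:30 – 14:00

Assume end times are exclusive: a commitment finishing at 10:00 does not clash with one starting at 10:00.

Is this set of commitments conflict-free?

Two intervals overlap when each starts before the other ends.
Sorted by start: Felix, Lucia, Elena, Marcus, Declan, Rohan, Noor, Kenji.
Lucia starts after Felix ends, so Felix has no further overlaps.
Elena starts after Lucia ends, so Lucia has no further overlaps.
Marcus starts after Elena ends, so Elena has no further overlaps.
Declan starts after Marcus ends, so Marcus has no further overlaps.
Rohan starts after Declan ends, so Declan has no further overlaps.
Noor starts exactly when Rohan ends (back-to-back, no overlap), so Rohan has no further overlaps.
Kenji starts after Noor ends.
Every pair is clear; the schedule has no overlaps.

Yes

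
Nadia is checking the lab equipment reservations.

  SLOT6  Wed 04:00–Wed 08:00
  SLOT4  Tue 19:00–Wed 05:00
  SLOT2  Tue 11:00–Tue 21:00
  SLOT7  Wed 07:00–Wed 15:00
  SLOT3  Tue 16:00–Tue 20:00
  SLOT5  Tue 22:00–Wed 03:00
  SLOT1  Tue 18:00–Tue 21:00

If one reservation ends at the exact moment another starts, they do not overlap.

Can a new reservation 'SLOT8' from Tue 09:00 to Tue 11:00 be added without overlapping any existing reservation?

SLOT2: starts Tue 11:00 at or after SLOT8 ends Tue 11:00 → clear.
SLOT3: starts Tue 16:00 at or after SLOT8 ends Tue 11:00 → clear.
SLOT1: starts Tue 18:00 at or after SLOT8 ends Tue 11:00 → clear.
SLOT4: starts Tue 19:00 at or after SLOT8 ends Tue 11:00 → clear.
SLOT5: starts Tue 22:00 at or after SLOT8 ends Tue 11:00 → clear.
SLOT6: starts Wed 04:00 at or after SLOT8 ends Tue 11:00 → clear.
SLOT7: starts Wed 07:00 at or after SLOT8 ends Tue 11:00 → clear.

Yes — the slot is free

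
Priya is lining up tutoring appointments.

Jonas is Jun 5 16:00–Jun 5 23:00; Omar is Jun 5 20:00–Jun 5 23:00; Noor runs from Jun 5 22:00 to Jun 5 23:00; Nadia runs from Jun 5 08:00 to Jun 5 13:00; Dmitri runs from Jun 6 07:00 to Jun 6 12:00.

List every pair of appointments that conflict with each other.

Jonas & Noor, Jonas & Omar, Noor & Omar

Sorted by start: Nadia, Jonas, Omar, Noor, Dmitri.
Jonas starts after Nadia ends, so nothing later overlaps Nadia either.
Omar starts before Jonas ends → Jonas and Omar overlap.
Noor starts before Jonas ends → Jonas and Noor overlap.
Dmitri starts after Jonas ends.
Noor starts before Omar ends → Omar and Noor overlap.
Dmitri starts after Omar ends.
Dmitri starts after Noor ends.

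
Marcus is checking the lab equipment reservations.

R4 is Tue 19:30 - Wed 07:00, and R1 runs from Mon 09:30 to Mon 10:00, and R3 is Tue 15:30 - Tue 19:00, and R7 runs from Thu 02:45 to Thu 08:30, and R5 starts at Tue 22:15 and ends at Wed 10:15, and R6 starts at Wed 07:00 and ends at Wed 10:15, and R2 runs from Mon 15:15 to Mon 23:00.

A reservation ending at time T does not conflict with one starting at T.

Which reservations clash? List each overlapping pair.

Sorted by start: R1, R2, R3, R4, R5, R6, R7.
R2 starts after R1 ends, so nothing later overlaps R1 either.
R3 starts after R2 ends, so nothing later overlaps R2 either.
R4 starts after R3 ends, so nothing later overlaps R3 either.
R5 starts before R4 ends → R4 and R5 overlap.
R6 starts exactly when R4 ends (back-to-back, no overlap), so nothing later overlaps R4 either.
R6 starts before R5 ends → R5 and R6 overlap.
R7 starts after R5 ends.
R7 starts after R6 ends.

R4 & R5, R5 & R6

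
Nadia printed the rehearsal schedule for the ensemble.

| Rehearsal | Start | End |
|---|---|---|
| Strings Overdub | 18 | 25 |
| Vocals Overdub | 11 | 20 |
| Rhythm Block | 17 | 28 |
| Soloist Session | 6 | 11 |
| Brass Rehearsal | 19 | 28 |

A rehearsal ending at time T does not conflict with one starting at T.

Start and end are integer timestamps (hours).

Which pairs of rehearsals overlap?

Brass Rehearsal & Rhythm Block, Brass Rehearsal & Strings Overdub, Brass Rehearsal & Vocals Overdub, Rhythm Block & Strings Overdub, Rhythm Block & Vocals Overdub, Strings Overdub & Vocals Overdub

Sorted by start: Soloist Session, Vocals Overdub, Rhythm Block, Strings Overdub, Brass Rehearsal.
Vocals Overdub starts exactly when Soloist Session ends (back-to-back, no overlap), so Soloist Session has no further overlaps.
Rhythm Block starts before Vocals Overdub ends → Vocals Overdub and Rhythm Block overlap.
Strings Overdub starts before Vocals Overdub ends → Vocals Overdub and Strings Overdub overlap.
Brass Rehearsal starts before Vocals Overdub ends → Vocals Overdub and Brass Rehearsal overlap.
Strings Overdub starts before Rhythm Block ends → Rhythm Block and Strings Overdub overlap.
Brass Rehearsal starts before Rhythm Block ends → Rhythm Block and Brass Rehearsal overlap.
Brass Rehearsal starts before Strings Overdub ends → Strings Overdub and Brass Rehearsal overlap.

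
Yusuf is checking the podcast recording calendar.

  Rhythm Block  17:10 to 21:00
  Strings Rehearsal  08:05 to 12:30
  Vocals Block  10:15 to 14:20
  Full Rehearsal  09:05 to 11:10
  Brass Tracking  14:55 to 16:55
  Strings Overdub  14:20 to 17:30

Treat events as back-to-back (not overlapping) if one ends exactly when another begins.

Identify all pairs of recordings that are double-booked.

Two intervals overlap when each starts before the other ends.
Sorted by start: Strings Rehearsal, Full Rehearsal, Vocals Block, Strings Overdub, Brass Tracking, Rhythm Block.
Full Rehearsal starts before Strings Rehearsal ends → Strings Rehearsal and Full Rehearsal overlap.
Vocals Block starts before Strings Rehearsal ends → Strings Rehearsal and Vocals Block overlap.
Strings Overdub starts after Strings Rehearsal ends, so nothing later overlaps Strings Rehearsal either.
Vocals Block starts before Full Rehearsal ends → Full Rehearsal and Vocals Block overlap.
Strings Overdub starts after Full Rehearsal ends, so nothing later overlaps Full Rehearsal either.
Strings Overdub starts exactly when Vocals Block ends (back-to-back, no overlap), so nothing later overlaps Vocals Block either.
Brass Tracking starts before Strings Overdub ends → Strings Overdub and Brass Tracking overlap.
Rhythm Block starts before Strings Overdub ends → Strings Overdub and Rhythm Block overlap.
Rhythm Block starts after Brass Tracking ends.

Brass Tracking & Strings Overdub, Full Rehearsal & Strings Rehearsal, Full Rehearsal & Vocals Block, Rhythm Block & Strings Overdub, Strings Rehearsal & Vocals Block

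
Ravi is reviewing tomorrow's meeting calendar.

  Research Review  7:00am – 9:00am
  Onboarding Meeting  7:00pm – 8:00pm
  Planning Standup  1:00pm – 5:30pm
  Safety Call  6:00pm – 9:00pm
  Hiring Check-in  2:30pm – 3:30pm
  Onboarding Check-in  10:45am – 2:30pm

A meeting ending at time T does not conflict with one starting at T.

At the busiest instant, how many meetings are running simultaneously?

Sweep the timeline, counting +1 at each start and −1 at each end (ends before starts at a tie):
7:00am start Research Review → 1
9:00am end Research Review → 0
10:45am start Onboarding Check-in → 1
1:00pm start Planning Standup → 2
2:30pm end Onboarding Check-in → 1
2:30pm start Hiring Check-in → 2
3:30pm end Hiring Check-in → 1
5:30pm end Planning Standup → 0
6:00pm start Safety Call → 1
7:00pm start Onboarding Meeting → 2
8:00pm end Onboarding Meeting → 1
9:00pm end Safety Call → 0
Peak is 2, at 1:00pm (Onboarding Check-in, Planning Standup).

2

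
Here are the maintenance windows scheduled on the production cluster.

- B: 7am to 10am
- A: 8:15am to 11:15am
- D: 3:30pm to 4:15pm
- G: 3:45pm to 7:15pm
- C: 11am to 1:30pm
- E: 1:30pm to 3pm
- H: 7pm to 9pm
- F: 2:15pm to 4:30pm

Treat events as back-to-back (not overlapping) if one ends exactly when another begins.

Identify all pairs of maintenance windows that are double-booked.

Sorted by start: B, A, C, E, F, D, G, H.
A starts before B ends → B and A overlap.
C starts after B ends; B is clear from here.
C starts before A ends → A and C overlap.
E starts after A ends; A is clear from here.
E starts exactly when C ends (back-to-back, no overlap); C is clear from here.
F starts before E ends → E and F overlap.
D starts after E ends; E is clear from here.
D starts before F ends → F and D overlap.
G starts before F ends → F and G overlap.
H starts after F ends.
G starts before D ends → D and G overlap.
H starts after D ends.
H starts before G ends → G and H overlap.

A & B, A & C, D & F, D & G, E & F, F & G, G & H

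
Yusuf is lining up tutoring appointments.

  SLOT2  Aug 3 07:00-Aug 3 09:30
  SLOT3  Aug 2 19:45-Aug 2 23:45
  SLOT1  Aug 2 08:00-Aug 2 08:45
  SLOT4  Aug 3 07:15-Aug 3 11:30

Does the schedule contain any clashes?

Yes

Two intervals overlap when each starts before the other ends.
Sorted by start: SLOT1, SLOT3, SLOT2, SLOT4.
SLOT3 starts after SLOT1 ends — done with SLOT1.
SLOT2 starts after SLOT3 ends — done with SLOT3.
SLOT4 starts before SLOT2 ends → SLOT2 and SLOT4 overlap.
That's a conflict, so the schedule is not conflict-free.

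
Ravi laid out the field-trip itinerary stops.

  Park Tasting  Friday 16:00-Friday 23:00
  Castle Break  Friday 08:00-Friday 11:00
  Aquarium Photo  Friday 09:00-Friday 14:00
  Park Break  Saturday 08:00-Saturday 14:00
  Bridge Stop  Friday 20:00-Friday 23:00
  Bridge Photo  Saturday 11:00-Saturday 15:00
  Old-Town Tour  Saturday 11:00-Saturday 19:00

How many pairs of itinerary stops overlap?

5

Sorted by start: Castle Break, Aquarium Photo, Park Tasting, Bridge Stop, Park Break, Bridge Photo, Old-Town Tour.
Aquarium Photo starts before Castle Break ends → Castle Break and Aquarium Photo overlap.
Park Tasting starts after Castle Break ends; Castle Break is clear from here.
Park Tasting starts after Aquarium Photo ends; Aquarium Photo is clear from here.
Bridge Stop starts before Park Tasting ends → Park Tasting and Bridge Stop overlap.
Park Break starts after Park Tasting ends; Park Tasting is clear from here.
Park Break starts after Bridge Stop ends; Bridge Stop is clear from here.
Bridge Photo starts before Park Break ends → Park Break and Bridge Photo overlap.
Old-Town Tour starts before Park Break ends → Park Break and Old-Town Tour overlap.
Old-Town Tour starts before Bridge Photo ends → Bridge Photo and Old-Town Tour overlap.
Overlapping pairs: Aquarium Photo & Castle Break, Bridge Photo & Old-Town Tour, Bridge Photo & Park Break, Bridge Stop & Park Tasting, Old-Town Tour & Park Break — 5 in total.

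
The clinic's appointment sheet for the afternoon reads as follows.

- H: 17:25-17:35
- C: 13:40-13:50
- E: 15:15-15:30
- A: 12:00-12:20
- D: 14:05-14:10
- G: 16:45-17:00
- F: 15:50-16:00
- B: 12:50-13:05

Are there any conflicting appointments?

No

Sorted by start: A, B, C, D, E, F, G, H.
B starts after A ends, so A has no further overlaps.
C starts after B ends, so B has no further overlaps.
D starts after C ends, so C has no further overlaps.
E starts after D ends, so D has no further overlaps.
F starts after E ends, so E has no further overlaps.
G starts after F ends, so F has no further overlaps.
H starts after G ends.
Every pair is clear; the schedule has no overlaps.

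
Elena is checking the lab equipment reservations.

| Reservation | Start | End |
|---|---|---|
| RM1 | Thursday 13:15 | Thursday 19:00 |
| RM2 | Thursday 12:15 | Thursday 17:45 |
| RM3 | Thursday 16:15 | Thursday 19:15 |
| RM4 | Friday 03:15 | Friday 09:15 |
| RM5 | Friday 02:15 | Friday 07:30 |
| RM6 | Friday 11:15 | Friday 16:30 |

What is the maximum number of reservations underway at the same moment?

Sweep the timeline, counting +1 at each start and −1 at each end (ends before starts at a tie):
Thursday 12:15 start RM2 → 1
Thursday 13:15 start RM1 → 2
Thursday 16:15 start RM3 → 3
Thursday 17:45 end RM2 → 2
Thursday 19:00 end RM1 → 1
Thursday 19:15 end RM3 → 0
Friday 02:15 start RM5 → 1
Friday 03:15 start RM4 → 2
Friday 07:30 end RM5 → 1
Friday 09:15 end RM4 → 0
Friday 11:15 start RM6 → 1
Friday 16:30 end RM6 → 0
Peak is 3, at Thursday 16:15 (RM1, RM2, RM3).

3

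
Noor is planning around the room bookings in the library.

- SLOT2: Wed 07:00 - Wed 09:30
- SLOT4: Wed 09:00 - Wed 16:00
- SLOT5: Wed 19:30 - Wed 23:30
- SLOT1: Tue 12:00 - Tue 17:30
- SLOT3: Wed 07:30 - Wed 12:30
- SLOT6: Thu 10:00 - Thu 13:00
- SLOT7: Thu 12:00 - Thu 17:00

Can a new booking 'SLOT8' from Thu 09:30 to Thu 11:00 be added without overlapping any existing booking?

SLOT1: ends Tue 17:30 at or before SLOT8 starts Thu 09:30 → clear.
SLOT2: ends Wed 09:30 at or before SLOT8 starts Thu 09:30 → clear.
SLOT3: ends Wed 12:30 at or before SLOT8 starts Thu 09:30 → clear.
SLOT4: ends Wed 16:00 at or before SLOT8 starts Thu 09:30 → clear.
SLOT5: ends Wed 23:30 at or before SLOT8 starts Thu 09:30 → clear.
SLOT6: starts Thu 10:00 before SLOT8 ends Thu 11:00, and ends Thu 13:00 after SLOT8 starts Thu 09:30 → overlap.
SLOT7: starts Thu 12:00 at or after SLOT8 ends Thu 11:00 → clear.
SLOT8 overlaps SLOT6.

No — it overlaps SLOT6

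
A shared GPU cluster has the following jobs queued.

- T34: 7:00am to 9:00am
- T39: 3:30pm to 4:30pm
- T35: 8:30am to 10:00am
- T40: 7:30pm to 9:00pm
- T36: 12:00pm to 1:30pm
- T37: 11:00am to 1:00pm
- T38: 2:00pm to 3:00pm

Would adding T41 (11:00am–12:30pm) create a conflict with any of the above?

Yes — it overlaps T36, T37

T34: ends 9:00am at or before T41 starts 11:00am → clear.
T35: ends 10:00am at or before T41 starts 11:00am → clear.
T37: starts 11:00am before T41 ends 12:30pm, and ends 1:00pm after T41 starts 11:00am → overlap.
T36: starts 12:00pm before T41 ends 12:30pm, and ends 1:30pm after T41 starts 11:00am → overlap.
T38: starts 2:00pm at or after T41 ends 12:30pm → clear.
T39: starts 3:30pm at or after T41 ends 12:30pm → clear.
T40: starts 7:30pm at or after T41 ends 12:30pm → clear.
T41 overlaps T36, T37.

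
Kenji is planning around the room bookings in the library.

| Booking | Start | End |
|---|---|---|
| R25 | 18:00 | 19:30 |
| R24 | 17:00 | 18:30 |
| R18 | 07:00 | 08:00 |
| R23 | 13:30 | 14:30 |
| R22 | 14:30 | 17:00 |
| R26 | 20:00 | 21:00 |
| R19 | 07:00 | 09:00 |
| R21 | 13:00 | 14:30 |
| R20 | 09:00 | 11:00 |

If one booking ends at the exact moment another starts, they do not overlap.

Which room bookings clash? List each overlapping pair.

Sorted by start: R18, R19, R20, R21, R23, R22, R24, R25, R26.
R19 starts before R18 ends → R18 and R19 overlap.
R20 starts after R18 ends; R18 is clear from here.
R20 starts exactly when R19 ends (back-to-back, no overlap); R19 is clear from here.
R21 starts after R20 ends; R20 is clear from here.
R23 starts before R21 ends → R21 and R23 overlap.
R22 starts exactly when R21 ends (back-to-back, no overlap); R21 is clear from here.
R22 starts exactly when R23 ends (back-to-back, no overlap); R23 is clear from here.
R24 starts exactly when R22 ends (back-to-back, no overlap); R22 is clear from here.
R25 starts before R24 ends → R24 and R25 overlap.
R26 starts after R24 ends.
R26 starts after R25 ends.

R18 & R19, R21 & R23, R24 & R25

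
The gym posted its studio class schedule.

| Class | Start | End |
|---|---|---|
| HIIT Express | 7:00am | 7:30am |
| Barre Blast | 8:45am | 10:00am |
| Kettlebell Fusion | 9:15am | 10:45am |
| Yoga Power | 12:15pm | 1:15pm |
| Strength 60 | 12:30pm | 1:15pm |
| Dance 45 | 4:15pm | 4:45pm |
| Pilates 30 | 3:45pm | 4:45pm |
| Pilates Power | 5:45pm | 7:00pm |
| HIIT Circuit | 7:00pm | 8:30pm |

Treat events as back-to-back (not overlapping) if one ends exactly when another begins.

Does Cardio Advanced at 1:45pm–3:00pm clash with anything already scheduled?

HIIT Express: ends 7:30am at or before Cardio Advanced starts 1:45pm → clear.
Barre Blast: ends 10:00am at or before Cardio Advanced starts 1:45pm → clear.
Kettlebell Fusion: ends 10:45am at or before Cardio Advanced starts 1:45pm → clear.
Yoga Power: ends 1:15pm at or before Cardio Advanced starts 1:45pm → clear.
Strength 60: ends 1:15pm at or before Cardio Advanced starts 1:45pm → clear.
Pilates 30: starts 3:45pm at or after Cardio Advanced ends 3:00pm → clear.
Dance 45: starts 4:15pm at or after Cardio Advanced ends 3:00pm → clear.
Pilates Power: starts 5:45pm at or after Cardio Advanced ends 3:00pm → clear.
HIIT Circuit: starts 7:00pm at or after Cardio Advanced ends 3:00pm → clear.

No — it doesn't clash with anything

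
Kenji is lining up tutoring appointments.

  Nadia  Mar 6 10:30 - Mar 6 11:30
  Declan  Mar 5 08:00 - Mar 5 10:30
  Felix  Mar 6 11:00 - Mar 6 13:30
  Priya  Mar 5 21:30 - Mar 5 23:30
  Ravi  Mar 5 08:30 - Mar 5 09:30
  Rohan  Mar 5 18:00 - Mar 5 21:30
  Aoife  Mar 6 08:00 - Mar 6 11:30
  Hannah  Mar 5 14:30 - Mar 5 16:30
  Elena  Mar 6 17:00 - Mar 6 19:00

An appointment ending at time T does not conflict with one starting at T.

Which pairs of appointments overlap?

Sorted by start: Declan, Ravi, Hannah, Rohan, Priya, Aoife, Nadia, Felix, Elena.
Ravi starts before Declan ends → Declan and Ravi overlap.
Hannah starts after Declan ends, so nothing later overlaps Declan either.
Hannah starts after Ravi ends, so nothing later overlaps Ravi either.
Rohan starts after Hannah ends, so nothing later overlaps Hannah either.
Priya starts exactly when Rohan ends (back-to-back, no overlap), so nothing later overlaps Rohan either.
Aoife starts after Priya ends, so nothing later overlaps Priya either.
Nadia starts before Aoife ends → Aoife and Nadia overlap.
Felix starts before Aoife ends → Aoife and Felix overlap.
Elena starts after Aoife ends.
Felix starts before Nadia ends → Nadia and Felix overlap.
Elena starts after Nadia ends.
Elena starts after Felix ends.

Aoife & Felix, Aoife & Nadia, Declan & Ravi, Felix & Nadia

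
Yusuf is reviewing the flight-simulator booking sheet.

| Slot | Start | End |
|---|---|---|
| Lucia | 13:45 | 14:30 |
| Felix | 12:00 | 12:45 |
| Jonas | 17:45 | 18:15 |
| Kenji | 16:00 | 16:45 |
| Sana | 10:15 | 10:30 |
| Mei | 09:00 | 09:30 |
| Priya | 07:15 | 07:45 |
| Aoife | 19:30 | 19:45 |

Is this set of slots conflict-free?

Yes

Sorted by start: Priya, Mei, Sana, Felix, Lucia, Kenji, Jonas, Aoife.
Mei starts after Priya ends; Priya is clear from here.
Sana starts after Mei ends; Mei is clear from here.
Felix starts after Sana ends; Sana is clear from here.
Lucia starts after Felix ends; Felix is clear from here.
Kenji starts after Lucia ends; Lucia is clear from here.
Jonas starts after Kenji ends; Kenji is clear from here.
Aoife starts after Jonas ends.
Every pair is clear; the schedule has no overlaps.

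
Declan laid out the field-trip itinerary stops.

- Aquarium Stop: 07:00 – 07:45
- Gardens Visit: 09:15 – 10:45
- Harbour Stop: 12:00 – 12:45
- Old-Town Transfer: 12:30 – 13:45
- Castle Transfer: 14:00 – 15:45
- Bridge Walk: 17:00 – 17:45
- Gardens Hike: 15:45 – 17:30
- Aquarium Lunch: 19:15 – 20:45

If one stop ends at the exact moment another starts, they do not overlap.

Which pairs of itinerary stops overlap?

Sorted by start: Aquarium Stop, Gardens Visit, Harbour Stop, Old-Town Transfer, Castle Transfer, Gardens Hike, Bridge Walk, Aquarium Lunch.
Gardens Visit starts after Aquarium Stop ends, so Aquarium Stop has no further overlaps.
Harbour Stop starts after Gardens Visit ends, so Gardens Visit has no further overlaps.
Old-Town Transfer starts before Harbour Stop ends → Harbour Stop and Old-Town Transfer overlap.
Castle Transfer starts after Harbour Stop ends, so Harbour Stop has no further overlaps.
Castle Transfer starts after Old-Town Transfer ends, so Old-Town Transfer has no further overlaps.
Gardens Hike starts exactly when Castle Transfer ends (back-to-back, no overlap), so Castle Transfer has no further overlaps.
Bridge Walk starts before Gardens Hike ends → Gardens Hike and Bridge Walk overlap.
Aquarium Lunch starts after Gardens Hike ends.
Aquarium Lunch starts after Bridge Walk ends.

Bridge Walk & Gardens Hike, Harbour Stop & Old-Town Transfer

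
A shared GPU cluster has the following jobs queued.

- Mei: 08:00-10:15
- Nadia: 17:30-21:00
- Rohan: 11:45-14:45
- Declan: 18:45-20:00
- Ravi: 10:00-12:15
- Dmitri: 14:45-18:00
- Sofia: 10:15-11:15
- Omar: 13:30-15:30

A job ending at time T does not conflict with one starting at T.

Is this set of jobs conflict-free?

No

Sorted by start: Mei, Ravi, Sofia, Rohan, Omar, Dmitri, Nadia, Declan.
Ravi starts before Mei ends → Mei and Ravi overlap.
That's a conflict, so the schedule is not conflict-free.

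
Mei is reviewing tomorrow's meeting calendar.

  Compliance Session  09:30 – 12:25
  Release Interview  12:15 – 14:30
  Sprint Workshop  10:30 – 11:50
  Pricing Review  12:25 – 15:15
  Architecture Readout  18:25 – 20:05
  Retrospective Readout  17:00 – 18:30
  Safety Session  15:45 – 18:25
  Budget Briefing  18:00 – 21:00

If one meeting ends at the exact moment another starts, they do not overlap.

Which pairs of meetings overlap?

Architecture Readout & Budget Briefing, Architecture Readout & Retrospective Readout, Budget Briefing & Retrospective Readout, Budget Briefing & Safety Session, Compliance Session & Release Interview, Compliance Session & Sprint Workshop, Pricing Review & Release Interview, Retrospective Readout & Safety Session

Sorted by start: Compliance Session, Sprint Workshop, Release Interview, Pricing Review, Safety Session, Retrospective Readout, Budget Briefing, Architecture Readout.
Sprint Workshop starts before Compliance Session ends → Compliance Session and Sprint Workshop overlap.
Release Interview starts before Compliance Session ends → Compliance Session and Release Interview overlap.
Pricing Review starts exactly when Compliance Session ends (back-to-back, no overlap), so Compliance Session has no further overlaps.
Release Interview starts after Sprint Workshop ends, so Sprint Workshop has no further overlaps.
Pricing Review starts before Release Interview ends → Release Interview and Pricing Review overlap.
Safety Session starts after Release Interview ends, so Release Interview has no further overlaps.
Safety Session starts after Pricing Review ends, so Pricing Review has no further overlaps.
Retrospective Readout starts before Safety Session ends → Safety Session and Retrospective Readout overlap.
Budget Briefing starts before Safety Session ends → Safety Session and Budget Briefing overlap.
Architecture Readout starts exactly when Safety Session ends (back-to-back, no overlap).
Budget Briefing starts before Retrospective Readout ends → Retrospective Readout and Budget Briefing overlap.
Architecture Readout starts before Retrospective Readout ends → Retrospective Readout and Architecture Readout overlap.
Architecture Readout starts before Budget Briefing ends → Budget Briefing and Architecture Readout overlap.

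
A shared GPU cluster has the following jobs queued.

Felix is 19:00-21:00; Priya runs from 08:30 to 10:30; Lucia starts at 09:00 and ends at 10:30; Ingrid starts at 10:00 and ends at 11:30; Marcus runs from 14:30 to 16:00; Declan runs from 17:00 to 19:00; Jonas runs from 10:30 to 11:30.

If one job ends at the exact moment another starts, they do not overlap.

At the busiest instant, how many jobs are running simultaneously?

Walk through starts and ends in time order (an end at T is processed before a start at T):
08:30 start Priya → 1
09:00 start Lucia → 2
10:00 start Ingrid → 3
10:30 end Lucia → 2
10:30 end Priya → 1
10:30 start Jonas → 2
11:30 end Ingrid → 1
11:30 end Jonas → 0
14:30 start Marcus → 1
16:00 end Marcus → 0
17:00 start Declan → 1
19:00 end Declan → 0
19:00 start Felix → 1
21:00 end Felix → 0
Peak is 3, at 10:00 (Ingrid, Lucia, Priya).

3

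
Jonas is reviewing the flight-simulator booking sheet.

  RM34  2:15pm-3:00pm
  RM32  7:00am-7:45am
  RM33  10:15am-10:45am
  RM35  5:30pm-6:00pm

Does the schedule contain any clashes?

Sorted by start: RM32, RM33, RM34, RM35.
RM33 starts after RM32 ends, so RM32 has no further overlaps.
RM34 starts after RM33 ends, so RM33 has no further overlaps.
RM35 starts after RM34 ends.
Every pair is clear; the schedule has no overlaps.

No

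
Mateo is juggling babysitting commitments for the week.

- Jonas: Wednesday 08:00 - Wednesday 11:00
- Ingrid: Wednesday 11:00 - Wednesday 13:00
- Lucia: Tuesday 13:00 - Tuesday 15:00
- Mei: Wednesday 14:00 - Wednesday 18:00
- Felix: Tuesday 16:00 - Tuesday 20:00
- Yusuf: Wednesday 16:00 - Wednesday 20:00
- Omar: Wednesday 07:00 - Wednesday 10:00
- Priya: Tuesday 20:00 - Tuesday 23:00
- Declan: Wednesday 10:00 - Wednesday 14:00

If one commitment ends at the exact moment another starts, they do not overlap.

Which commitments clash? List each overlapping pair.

Check each pair: they overlap iff neither finishes before the other starts.
Sorted by start: Lucia, Felix, Priya, Omar, Jonas, Declan, Ingrid, Mei, Yusuf.
Felix starts after Lucia ends; Lucia is clear from here.
Priya starts exactly when Felix ends (back-to-back, no overlap); Felix is clear from here.
Omar starts after Priya ends; Priya is clear from here.
Jonas starts before Omar ends → Omar and Jonas overlap.
Declan starts exactly when Omar ends (back-to-back, no overlap); Omar is clear from here.
Declan starts before Jonas ends → Jonas and Declan overlap.
Ingrid starts exactly when Jonas ends (back-to-back, no overlap); Jonas is clear from here.
Ingrid starts before Declan ends → Declan and Ingrid overlap.
Mei starts exactly when Declan ends (back-to-back, no overlap); Declan is clear from here.
Mei starts after Ingrid ends; Ingrid is clear from here.
Yusuf starts before Mei ends → Mei and Yusuf overlap.

Declan & Ingrid, Declan & Jonas, Jonas & Omar, Mei & Yusuf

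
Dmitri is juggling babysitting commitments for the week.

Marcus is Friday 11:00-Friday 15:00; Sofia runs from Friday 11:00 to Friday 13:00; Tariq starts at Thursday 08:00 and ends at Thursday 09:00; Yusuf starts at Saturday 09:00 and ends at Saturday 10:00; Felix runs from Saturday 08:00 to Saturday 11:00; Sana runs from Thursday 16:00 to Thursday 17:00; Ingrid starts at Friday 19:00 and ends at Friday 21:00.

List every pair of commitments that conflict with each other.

Felix & Yusuf, Marcus & Sofia

Sorted by start: Tariq, Sana, Marcus, Sofia, Ingrid, Felix, Yusuf.
Sana starts after Tariq ends; Tariq is clear from here.
Marcus starts after Sana ends; Sana is clear from here.
Sofia starts before Marcus ends → Marcus and Sofia overlap.
Ingrid starts after Marcus ends; Marcus is clear from here.
Ingrid starts after Sofia ends; Sofia is clear from here.
Felix starts after Ingrid ends; Ingrid is clear from here.
Yusuf starts before Felix ends → Felix and Yusuf overlap.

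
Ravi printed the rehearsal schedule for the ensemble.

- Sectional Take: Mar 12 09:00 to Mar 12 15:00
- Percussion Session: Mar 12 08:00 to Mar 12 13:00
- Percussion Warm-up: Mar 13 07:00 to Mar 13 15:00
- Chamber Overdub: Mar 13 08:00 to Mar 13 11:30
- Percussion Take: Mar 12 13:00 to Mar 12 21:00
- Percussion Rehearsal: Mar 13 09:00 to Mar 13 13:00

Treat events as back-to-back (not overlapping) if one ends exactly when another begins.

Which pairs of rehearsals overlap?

Check each pair: they overlap iff neither finishes before the other starts.
Sorted by start: Percussion Session, Sectional Take, Percussion Take, Percussion Warm-up, Chamber Overdub, Percussion Rehearsal.
Sectional Take starts before Percussion Session ends → Percussion Session and Sectional Take overlap.
Percussion Take starts exactly when Percussion Session ends (back-to-back, no overlap) — done with Percussion Session.
Percussion Take starts before Sectional Take ends → Sectional Take and Percussion Take overlap.
Percussion Warm-up starts after Sectional Take ends — done with Sectional Take.
Percussion Warm-up starts after Percussion Take ends — done with Percussion Take.
Chamber Overdub starts before Percussion Warm-up ends → Percussion Warm-up and Chamber Overdub overlap.
Percussion Rehearsal starts before Percussion Warm-up ends → Percussion Warm-up and Percussion Rehearsal overlap.
Percussion Rehearsal starts before Chamber Overdub ends → Chamber Overdub and Percussion Rehearsal overlap.

Chamber Overdub & Percussion Rehearsal, Chamber Overdub & Percussion Warm-up, Percussion Rehearsal & Percussion Warm-up, Percussion Session & Sectional Take, Percussion Take & Sectional Take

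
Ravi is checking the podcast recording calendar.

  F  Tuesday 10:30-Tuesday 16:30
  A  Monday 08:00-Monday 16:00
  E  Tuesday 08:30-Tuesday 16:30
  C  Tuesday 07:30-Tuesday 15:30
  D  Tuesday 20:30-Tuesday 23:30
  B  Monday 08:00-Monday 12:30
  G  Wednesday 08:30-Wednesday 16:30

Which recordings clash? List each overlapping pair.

A & B, C & E, C & F, E & F

Sorted by start: A, B, C, E, F, D, G.
B starts before A ends → A and B overlap.
C starts after A ends — done with A.
C starts after B ends — done with B.
E starts before C ends → C and E overlap.
F starts before C ends → C and F overlap.
D starts after C ends — done with C.
F starts before E ends → E and F overlap.
D starts after E ends — done with E.
D starts after F ends — done with F.
G starts after D ends.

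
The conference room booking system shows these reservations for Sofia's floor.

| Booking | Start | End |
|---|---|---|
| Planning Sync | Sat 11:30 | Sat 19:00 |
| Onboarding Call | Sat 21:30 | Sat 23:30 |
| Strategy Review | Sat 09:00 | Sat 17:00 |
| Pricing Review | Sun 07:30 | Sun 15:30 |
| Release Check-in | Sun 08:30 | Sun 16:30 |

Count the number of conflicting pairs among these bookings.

2

Sorted by start: Strategy Review, Planning Sync, Onboarding Call, Pricing Review, Release Check-in.
Planning Sync starts before Strategy Review ends → Strategy Review and Planning Sync overlap.
Onboarding Call starts after Strategy Review ends, so Strategy Review has no further overlaps.
Onboarding Call starts after Planning Sync ends, so Planning Sync has no further overlaps.
Pricing Review starts after Onboarding Call ends, so Onboarding Call has no further overlaps.
Release Check-in starts before Pricing Review ends → Pricing Review and Release Check-in overlap.
Overlapping pairs: Planning Sync & Strategy Review, Pricing Review & Release Check-in — 2 in total.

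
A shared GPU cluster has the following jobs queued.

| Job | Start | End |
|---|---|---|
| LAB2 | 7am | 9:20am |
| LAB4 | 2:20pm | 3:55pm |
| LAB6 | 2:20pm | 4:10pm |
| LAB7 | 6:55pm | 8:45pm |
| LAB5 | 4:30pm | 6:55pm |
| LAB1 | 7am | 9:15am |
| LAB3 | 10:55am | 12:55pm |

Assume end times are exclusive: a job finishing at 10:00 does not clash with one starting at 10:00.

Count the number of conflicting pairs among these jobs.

Two intervals overlap when each starts before the other ends.
Sorted by start: LAB1, LAB2, LAB3, LAB4, LAB6, LAB5, LAB7.
LAB2 starts before LAB1 ends → LAB1 and LAB2 overlap.
LAB3 starts after LAB1 ends — done with LAB1.
LAB3 starts after LAB2 ends — done with LAB2.
LAB4 starts after LAB3 ends — done with LAB3.
LAB6 starts before LAB4 ends → LAB4 and LAB6 overlap.
LAB5 starts after LAB4 ends — done with LAB4.
LAB5 starts after LAB6 ends — done with LAB6.
LAB7 starts exactly when LAB5 ends (back-to-back, no overlap).
Overlapping pairs: LAB1 & LAB2, LAB4 & LAB6 — 2 in total.

2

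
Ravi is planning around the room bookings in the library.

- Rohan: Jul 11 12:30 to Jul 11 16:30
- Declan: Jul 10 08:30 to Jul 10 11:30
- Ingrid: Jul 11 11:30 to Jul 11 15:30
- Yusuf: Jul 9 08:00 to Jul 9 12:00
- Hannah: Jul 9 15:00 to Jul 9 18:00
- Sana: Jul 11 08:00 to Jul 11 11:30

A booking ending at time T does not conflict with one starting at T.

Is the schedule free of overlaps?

No

Sorted by start: Yusuf, Hannah, Declan, Sana, Ingrid, Rohan.
Hannah starts after Yusuf ends; Yusuf is clear from here.
Declan starts after Hannah ends; Hannah is clear from here.
Sana starts after Declan ends; Declan is clear from here.
Ingrid starts exactly when Sana ends (back-to-back, no overlap); Sana is clear from here.
Rohan starts before Ingrid ends → Ingrid and Rohan overlap.
That's a conflict, so the schedule is not conflict-free.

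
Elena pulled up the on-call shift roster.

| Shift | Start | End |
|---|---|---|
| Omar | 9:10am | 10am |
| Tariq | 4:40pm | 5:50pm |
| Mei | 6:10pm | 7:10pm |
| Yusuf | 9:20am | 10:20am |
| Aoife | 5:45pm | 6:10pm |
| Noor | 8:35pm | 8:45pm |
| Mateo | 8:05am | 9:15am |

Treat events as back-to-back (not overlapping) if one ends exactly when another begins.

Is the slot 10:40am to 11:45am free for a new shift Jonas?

Mateo: ends 9:15am at or before Jonas starts 10:40am → clear.
Omar: ends 10am at or before Jonas starts 10:40am → clear.
Yusuf: ends 10:20am at or before Jonas starts 10:40am → clear.
Tariq: starts 4:40pm at or after Jonas ends 11:45am → clear.
Aoife: starts 5:45pm at or after Jonas ends 11:45am → clear.
Mei: starts 6:10pm at or after Jonas ends 11:45am → clear.
Noor: starts 8:35pm at or after Jonas ends 11:45am → clear.

Yes — the slot is free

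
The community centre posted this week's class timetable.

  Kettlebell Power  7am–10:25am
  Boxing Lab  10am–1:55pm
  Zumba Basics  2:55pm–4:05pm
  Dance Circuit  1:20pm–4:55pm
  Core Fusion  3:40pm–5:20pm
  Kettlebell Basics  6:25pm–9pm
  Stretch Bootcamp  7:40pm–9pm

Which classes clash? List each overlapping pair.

Sorted by start: Kettlebell Power, Boxing Lab, Dance Circuit, Zumba Basics, Core Fusion, Kettlebell Basics, Stretch Bootcamp.
Boxing Lab starts before Kettlebell Power ends → Kettlebell Power and Boxing Lab overlap.
Dance Circuit starts after Kettlebell Power ends; Kettlebell Power is clear from here.
Dance Circuit starts before Boxing Lab ends → Boxing Lab and Dance Circuit overlap.
Zumba Basics starts after Boxing Lab ends; Boxing Lab is clear from here.
Zumba Basics starts before Dance Circuit ends → Dance Circuit and Zumba Basics overlap.
Core Fusion starts before Dance Circuit ends → Dance Circuit and Core Fusion overlap.
Kettlebell Basics starts after Dance Circuit ends; Dance Circuit is clear from here.
Core Fusion starts before Zumba Basics ends → Zumba Basics and Core Fusion overlap.
Kettlebell Basics starts after Zumba Basics ends; Zumba Basics is clear from here.
Kettlebell Basics starts after Core Fusion ends; Core Fusion is clear from here.
Stretch Bootcamp starts before Kettlebell Basics ends → Kettlebell Basics and Stretch Bootcamp overlap.

Boxing Lab & Dance Circuit, Boxing Lab & Kettlebell Power, Core Fusion & Dance Circuit, Core Fusion & Zumba Basics, Dance Circuit & Zumba Basics, Kettlebell Basics & Stretch Bootcamp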